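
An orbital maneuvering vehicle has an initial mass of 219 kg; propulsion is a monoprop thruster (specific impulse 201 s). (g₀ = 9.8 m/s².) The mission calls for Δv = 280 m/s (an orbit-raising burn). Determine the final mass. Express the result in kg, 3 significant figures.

final mass ≈ 190 kg

v_e = Isp · g₀ = 201 × 9.8 = 1969.8 m/s.
Using Δv = v_e ln(m₀/m_f): m₀/m_f = exp(Δv / v_e) = exp(280 / 1969.8) = exp(0.1421) = 1.1527.
m_f = m₀ / 1.1527 = 219 / 1.1527 = 189.989 kg.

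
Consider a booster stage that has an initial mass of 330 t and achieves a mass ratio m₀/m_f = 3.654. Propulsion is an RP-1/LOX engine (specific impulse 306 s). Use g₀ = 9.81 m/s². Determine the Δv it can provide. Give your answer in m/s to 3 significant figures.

Δv ≈ 3890 m/s

v_e = Isp · g₀ = 306 × 9.81 = 3001.9 m/s.
By the Tsiolkovsky rocket equation, Δv = v_e · ln(3.654) = 3001.9 × 1.2958 ≈ 3889.9 m/s.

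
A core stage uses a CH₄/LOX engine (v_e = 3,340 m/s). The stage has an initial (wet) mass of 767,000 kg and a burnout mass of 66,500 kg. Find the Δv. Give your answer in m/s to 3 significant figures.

Δv ≈ 8170 m/s

Δv = v_e · ln(m₀/m_f) = 3340.0 × ln(11.53) = 3340.0 × 2.4453 ≈ 8167.3 m/s.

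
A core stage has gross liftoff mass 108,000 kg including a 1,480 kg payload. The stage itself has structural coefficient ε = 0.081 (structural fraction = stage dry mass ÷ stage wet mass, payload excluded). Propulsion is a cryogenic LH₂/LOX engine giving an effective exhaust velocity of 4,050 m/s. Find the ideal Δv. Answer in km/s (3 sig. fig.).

Δv ≈ 9.59 km/s

Stage wet mass = m₀ − payload = 108,000 − 1,480 = 106,520 kg.
Stage dry mass = ε × stage wet mass = 0.081 × 106,520 = 8,628.12 kg.
Burnout mass m_f = stage dry + payload = 8,628.12 + 1,480 = 10,108.12 kg.
Using Δv = v_e ln(m₀/m_f): Δv = v_e · ln(108,000/10,108.12) = 4050.0 × ln(10.68) = 4050.0 × 2.3688 ≈ 9594 m/s.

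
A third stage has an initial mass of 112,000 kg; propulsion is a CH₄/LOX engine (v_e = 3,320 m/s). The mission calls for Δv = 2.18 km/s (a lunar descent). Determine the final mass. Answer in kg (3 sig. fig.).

m₀/m_f = exp(Δv / v_e) = exp(2180 / 3320.0) = exp(0.6566) = 1.9283.
m_f = m₀ / 1.9283 = 112,000 / 1.9283 = 58,082.2 kg.

final mass ≈ 58100 kg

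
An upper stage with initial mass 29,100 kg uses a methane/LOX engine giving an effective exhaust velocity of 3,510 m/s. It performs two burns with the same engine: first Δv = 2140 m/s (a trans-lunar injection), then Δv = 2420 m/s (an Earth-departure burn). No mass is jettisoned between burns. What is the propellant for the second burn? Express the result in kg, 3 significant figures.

propellant for the second burn ≈ 7880 kg

After the first burn: m = 29100 × exp(−2140/3510.0) = 29100 × 0.54352 = 15,816.4 kg.
After the second burn: m = 15,816.4 × exp(−2420/3510.0) = 15,816.4 × 0.50185 = 7,937.46 kg.
Second-burn propellant = 15,816.4 − 7,937.46 = 7,878.94 kg.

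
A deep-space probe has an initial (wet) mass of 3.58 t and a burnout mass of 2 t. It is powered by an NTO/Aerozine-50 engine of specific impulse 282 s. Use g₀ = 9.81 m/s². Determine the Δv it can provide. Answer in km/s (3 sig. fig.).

Δv ≈ 1.61 km/s

v_e = Isp · g₀ = 282 × 9.81 = 2766.4 m/s.
From the ideal rocket equation, Δv = v_e · ln(m₀/m_f) = 2766.4 × ln(1.79) = 2766.4 × 0.5822 ≈ 1610.7 m/s.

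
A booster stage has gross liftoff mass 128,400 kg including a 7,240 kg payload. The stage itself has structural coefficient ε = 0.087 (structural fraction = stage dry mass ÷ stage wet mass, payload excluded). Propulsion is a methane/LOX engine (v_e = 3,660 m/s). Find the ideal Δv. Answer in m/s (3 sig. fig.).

Δv ≈ 7240 m/s

Stage wet mass = m₀ − payload = 128,400 − 7,240 = 121,160 kg.
Stage dry mass = ε × stage wet mass = 0.087 × 121,160 = 10,540.9 kg.
Burnout mass m_f = stage dry + payload = 10,540.9 + 7,240 = 17,780.9 kg.
Δv = v_e · ln(128,400/17,780.9) = 3660.0 × ln(7.221) = 3660.0 × 1.9770 ≈ 7236 m/s.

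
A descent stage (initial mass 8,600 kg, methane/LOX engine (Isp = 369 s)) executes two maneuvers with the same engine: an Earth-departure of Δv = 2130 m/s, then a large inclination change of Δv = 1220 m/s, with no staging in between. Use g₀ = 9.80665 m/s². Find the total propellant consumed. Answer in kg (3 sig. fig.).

v_e = Isp · g₀ = 369 × 9.80665 = 3618.7 m/s.
After the first burn: m = 8600 × exp(−2130/3618.7) = 8600 × 0.55509 = 4,773.77 kg.
After the second burn: m = 4,773.77 × exp(−1220/3618.7) = 4,773.77 × 0.71381 = 3,407.56 kg.
Total propellant = m₀ − m_final = 8600 − 3,407.56 = 5,192.44 kg.

total propellant consumed ≈ 5190 kg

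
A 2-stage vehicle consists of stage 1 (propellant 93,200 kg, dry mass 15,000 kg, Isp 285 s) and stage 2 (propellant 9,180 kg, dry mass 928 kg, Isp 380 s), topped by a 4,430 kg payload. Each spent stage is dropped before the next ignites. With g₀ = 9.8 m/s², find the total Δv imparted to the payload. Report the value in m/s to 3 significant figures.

Δv ≈ 7700 m/s

Ignition mass of stage 1 = 93,200+15,000 + 9,180+928 + 4,430 = 122,738 kg.
Stage 1: m₀ = 122,738 kg, m_f = 122,738 − 93,200 = 29,538 kg; Δv = 285×9.8×ln(4.155) = 2793.0×1.4244 ≈ 3978 m/s.
Stage 2: m₀ = 14,538 kg, m_f = 14,538 − 9,180 = 5,358 kg; Δv = 380×9.8×ln(2.713) = 3724.0×0.9982 ≈ 3717 m/s.
Total Δv = 3978 + 3717 = 7695 m/s.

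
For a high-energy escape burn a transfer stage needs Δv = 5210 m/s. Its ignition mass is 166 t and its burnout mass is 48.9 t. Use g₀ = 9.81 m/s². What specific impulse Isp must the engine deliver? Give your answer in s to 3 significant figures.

ln(m₀/m_f) = ln(166000/48900) = ln(3.395) = 1.2222.
From the ideal rocket equation, v_e = Δv / ln(m₀/m_f) = 5210 / 1.2222 = 4262.8 m/s.
Isp = v_e / g₀ = 4262.8 / 9.81 = 434.5 s.

Isp ≈ 435 s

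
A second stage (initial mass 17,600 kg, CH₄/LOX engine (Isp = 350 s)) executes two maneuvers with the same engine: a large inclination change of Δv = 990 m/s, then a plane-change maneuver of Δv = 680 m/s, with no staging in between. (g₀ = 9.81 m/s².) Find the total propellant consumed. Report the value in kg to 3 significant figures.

v_e = Isp · g₀ = 350 × 9.81 = 3433.5 m/s.
After the first burn: m = 17600 × exp(−990/3433.5) = 17600 × 0.74951 = 13,191.4 kg.
After the second burn: m = 13,191.4 × exp(−680/3433.5) = 13,191.4 × 0.82033 = 10,821.3 kg.
Total propellant = m₀ − m_final = 17600 − 10,821.3 = 6,778.7 kg.

total propellant consumed ≈ 6780 kg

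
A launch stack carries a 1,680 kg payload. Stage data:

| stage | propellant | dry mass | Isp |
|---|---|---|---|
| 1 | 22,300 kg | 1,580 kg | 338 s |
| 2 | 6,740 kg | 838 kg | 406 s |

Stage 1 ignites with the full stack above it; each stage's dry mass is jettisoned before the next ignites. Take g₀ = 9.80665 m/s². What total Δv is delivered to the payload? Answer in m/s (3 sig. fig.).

Ignition mass of stage 1 = 22,300+1,580 + 6,740+838 + 1,680 = 33,138 kg.
Stage 1: m₀ = 33,138 kg, m_f = 33,138 − 22,300 = 10,838 kg; Δv = 338×9.80665×ln(3.058) = 3314.6×1.1176 ≈ 3705 m/s.
Stage 2: m₀ = 9,258 kg, m_f = 9,258 − 6,740 = 2,518 kg; Δv = 406×9.80665×ln(3.677) = 3981.5×1.3020 ≈ 5184 m/s.
Total Δv = 3705 + 5184 = 8889 m/s.

Δv ≈ 8890 m/s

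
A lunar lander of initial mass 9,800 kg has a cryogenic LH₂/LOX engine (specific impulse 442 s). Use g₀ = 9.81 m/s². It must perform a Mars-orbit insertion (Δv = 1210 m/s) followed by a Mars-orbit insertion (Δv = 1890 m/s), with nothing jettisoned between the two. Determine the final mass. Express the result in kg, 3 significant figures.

v_e = Isp · g₀ = 442 × 9.81 = 4336.0 m/s.
After the first burn: m = 9800 × exp(−1210/4336.0) = 9800 × 0.75650 = 7,413.7 kg.
After the second burn: m = 7,413.7 × exp(−1890/4336.0) = 7,413.7 × 0.64669 = 4,794.37 kg.

final mass ≈ 4790 kg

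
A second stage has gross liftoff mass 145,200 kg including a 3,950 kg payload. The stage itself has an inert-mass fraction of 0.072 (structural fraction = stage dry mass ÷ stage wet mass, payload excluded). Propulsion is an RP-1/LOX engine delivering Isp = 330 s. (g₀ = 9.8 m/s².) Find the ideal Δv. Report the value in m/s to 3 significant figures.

Stage wet mass = m₀ − payload = 145,200 − 3,950 = 141,250 kg.
Stage dry mass = ε × stage wet mass = 0.072 × 141,250 = 10,170 kg.
Burnout mass m_f = stage dry + payload = 10,170 + 3,950 = 14,120 kg.
v_e = Isp · g₀ = 330 × 9.8 = 3234.0 m/s.
Δv = v_e · ln(145,200/14,120) = 3234.0 × ln(10.28) = 3234.0 × 2.3305 ≈ 7537 m/s.

Δv ≈ 7540 m/s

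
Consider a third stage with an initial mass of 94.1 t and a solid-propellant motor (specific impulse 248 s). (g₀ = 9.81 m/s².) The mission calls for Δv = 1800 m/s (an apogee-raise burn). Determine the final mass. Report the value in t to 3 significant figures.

final mass ≈ 44.9 t

v_e = Isp · g₀ = 248 × 9.81 = 2432.9 m/s.
Using Δv = v_e ln(m₀/m_f): m₀/m_f = exp(Δv / v_e) = exp(1800 / 2432.9) = exp(0.7399) = 2.0957.
m_f = m₀ / 2.0957 = 94.1 / 2.0957 = 44.9015 t.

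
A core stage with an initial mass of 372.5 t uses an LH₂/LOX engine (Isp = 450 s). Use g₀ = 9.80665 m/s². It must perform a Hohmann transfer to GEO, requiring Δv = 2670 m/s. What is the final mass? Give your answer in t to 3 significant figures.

final mass ≈ 203 t

v_e = Isp · g₀ = 450 × 9.80665 = 4413.0 m/s.
m₀/m_f = exp(Δv / v_e) = exp(2670 / 4413.0) = exp(0.6050) = 1.8313.
m_f = m₀ / 1.8313 = 372.5 / 1.8313 = 203.407 t.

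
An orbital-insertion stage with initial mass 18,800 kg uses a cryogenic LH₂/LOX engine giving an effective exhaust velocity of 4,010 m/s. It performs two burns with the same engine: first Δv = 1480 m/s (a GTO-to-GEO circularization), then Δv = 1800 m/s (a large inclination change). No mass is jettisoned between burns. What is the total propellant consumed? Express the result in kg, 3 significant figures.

total propellant consumed ≈ 10500 kg

After the first burn: m = 18800 × exp(−1480/4010.0) = 18800 × 0.69137 = 12,997.8 kg.
After the second burn: m = 12,997.8 × exp(−1800/4010.0) = 12,997.8 × 0.63834 = 8,297.02 kg.
Total propellant = m₀ − m_final = 18800 − 8,297.02 = 10,502.98 kg.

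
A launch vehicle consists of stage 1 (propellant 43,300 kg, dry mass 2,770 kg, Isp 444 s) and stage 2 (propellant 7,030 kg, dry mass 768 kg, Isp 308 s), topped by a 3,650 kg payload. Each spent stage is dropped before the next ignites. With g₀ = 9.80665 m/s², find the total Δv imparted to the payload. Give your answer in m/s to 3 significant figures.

Ignition mass of stage 1 = 43,300+2,770 + 7,030+768 + 3,650 = 57,518 kg.
Stage 1: m₀ = 57,518 kg, m_f = 57,518 − 43,300 = 14,218 kg; Δv = 444×9.80665×ln(4.045) = 4354.2×1.3976 ≈ 6085 m/s.
Stage 2: m₀ = 11,448 kg, m_f = 11,448 − 7,030 = 4,418 kg; Δv = 308×9.80665×ln(2.591) = 3020.4×0.9521 ≈ 2876 m/s.
Total Δv = 6085 + 2876 = 8961 m/s.

Δv ≈ 8960 m/s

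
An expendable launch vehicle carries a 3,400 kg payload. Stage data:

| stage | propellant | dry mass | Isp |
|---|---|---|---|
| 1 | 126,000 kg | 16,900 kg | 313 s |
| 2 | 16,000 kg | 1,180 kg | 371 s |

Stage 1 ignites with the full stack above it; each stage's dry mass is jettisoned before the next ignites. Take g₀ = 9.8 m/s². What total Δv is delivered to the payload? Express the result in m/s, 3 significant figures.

Ignition mass of stage 1 = 126,000+16,900 + 16,000+1,180 + 3,400 = 163,480 kg.
Stage 1: m₀ = 163,480 kg, m_f = 163,480 − 126,000 = 37,480 kg; Δv = 313×9.8×ln(4.362) = 3067.4×1.4729 ≈ 4518 m/s.
Stage 2: m₀ = 20,580 kg, m_f = 20,580 − 16,000 = 4,580 kg; Δv = 371×9.8×ln(4.493) = 3635.8×1.5026 ≈ 5463 m/s.
Total Δv = 4518 + 5463 = 9981 m/s.

Δv ≈ 9980 m/s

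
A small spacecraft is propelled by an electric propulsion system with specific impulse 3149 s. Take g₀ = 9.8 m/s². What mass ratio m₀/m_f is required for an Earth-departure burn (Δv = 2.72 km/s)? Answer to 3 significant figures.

mass ratio ≈ 1.09

v_e = Isp · g₀ = 3149 × 9.8 = 30860.2 m/s.
From the ideal rocket equation, m₀/m_f = exp(Δv / v_e) = exp(2720 / 30860.2) = exp(0.0881) = 1.0921.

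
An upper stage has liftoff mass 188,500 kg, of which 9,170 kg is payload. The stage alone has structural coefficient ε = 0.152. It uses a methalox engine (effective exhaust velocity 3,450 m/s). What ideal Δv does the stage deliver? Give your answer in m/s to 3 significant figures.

Stage wet mass = m₀ − payload = 188,500 − 9,170 = 179,330 kg.
Stage dry mass = ε × stage wet mass = 0.152 × 179,330 = 27,258.2 kg.
Burnout mass m_f = stage dry + payload = 27,258.2 + 9,170 = 36,428.2 kg.
By the Tsiolkovsky rocket equation, Δv = v_e · ln(188,500/36,428.2) = 3450.0 × ln(5.175) = 3450.0 × 1.6438 ≈ 5671 m/s.

Δv ≈ 5670 m/s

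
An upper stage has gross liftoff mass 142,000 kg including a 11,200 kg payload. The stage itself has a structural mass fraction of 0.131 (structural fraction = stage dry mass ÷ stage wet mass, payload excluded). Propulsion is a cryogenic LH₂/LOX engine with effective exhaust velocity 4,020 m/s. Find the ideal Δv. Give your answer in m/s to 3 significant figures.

Δv ≈ 6480 m/s

Stage wet mass = m₀ − payload = 142,000 − 11,200 = 130,800 kg.
Stage dry mass = ε × stage wet mass = 0.131 × 130,800 = 17,134.8 kg.
Burnout mass m_f = stage dry + payload = 17,134.8 + 11,200 = 28,334.8 kg.
Rocket equation: Δv = v_e · ln(142,000/28,334.8) = 4020.0 × ln(5.012) = 4020.0 × 1.6117 ≈ 6479 m/s.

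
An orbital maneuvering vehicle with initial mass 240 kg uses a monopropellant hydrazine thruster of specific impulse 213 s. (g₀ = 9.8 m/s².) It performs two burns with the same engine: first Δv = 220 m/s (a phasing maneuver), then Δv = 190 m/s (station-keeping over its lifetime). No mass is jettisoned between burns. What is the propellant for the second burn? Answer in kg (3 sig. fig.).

propellant for the second burn ≈ 18.8 kg

v_e = Isp · g₀ = 213 × 9.8 = 2087.4 m/s.
After the first burn: m = 240 × exp(−220/2087.4) = 240 × 0.89997 = 215.993 kg.
After the second burn: m = 215.993 × exp(−190/2087.4) = 215.993 × 0.91300 = 197.202 kg.
Second-burn propellant = 215.993 − 197.202 = 18.791 kg.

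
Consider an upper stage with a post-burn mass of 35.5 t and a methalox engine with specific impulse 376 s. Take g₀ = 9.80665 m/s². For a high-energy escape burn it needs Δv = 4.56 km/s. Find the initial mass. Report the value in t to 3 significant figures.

initial mass ≈ 122 t

v_e = Isp · g₀ = 376 × 9.80665 = 3687.3 m/s.
By the Tsiolkovsky rocket equation, m₀/m_f = exp(Δv / v_e) = exp(4560 / 3687.3) = exp(1.2367) = 3.4441.
m₀ = m_f × 3.4441 = 35.5 × 3.4441 = 122.266 t.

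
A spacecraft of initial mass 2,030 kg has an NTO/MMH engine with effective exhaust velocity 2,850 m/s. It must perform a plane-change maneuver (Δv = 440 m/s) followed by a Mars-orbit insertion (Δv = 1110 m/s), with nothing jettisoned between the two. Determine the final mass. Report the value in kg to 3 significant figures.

final mass ≈ 1180 kg

After the first burn: m = 2030 × exp(−440/2850.0) = 2030 × 0.85694 = 1,739.59 kg.
After the second burn: m = 1,739.59 × exp(−1110/2850.0) = 1,739.59 × 0.67741 = 1,178.42 kg.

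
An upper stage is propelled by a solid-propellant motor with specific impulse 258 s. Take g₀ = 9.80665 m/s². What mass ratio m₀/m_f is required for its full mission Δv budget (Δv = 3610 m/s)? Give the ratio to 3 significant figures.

v_e = Isp · g₀ = 258 × 9.80665 = 2530.1 m/s.
m₀/m_f = exp(Δv / v_e) = exp(3610 / 2530.1) = exp(1.4268) = 4.1654.

mass ratio ≈ 4.17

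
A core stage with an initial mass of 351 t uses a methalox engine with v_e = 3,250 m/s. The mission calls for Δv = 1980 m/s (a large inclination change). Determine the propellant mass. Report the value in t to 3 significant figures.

propellant mass ≈ 160 t

Rocket equation: m₀/m_f = exp(Δv / v_e) = exp(1980 / 3250.0) = exp(0.6092) = 1.8390.
m_f = 351 / 1.8390 = 190.865 t, so propellant = m₀ − m_f = 351 − 190.865 = 160.135 t.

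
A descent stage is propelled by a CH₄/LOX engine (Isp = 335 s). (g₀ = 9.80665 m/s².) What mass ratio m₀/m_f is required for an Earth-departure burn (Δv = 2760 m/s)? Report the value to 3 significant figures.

mass ratio ≈ 2.32

v_e = Isp · g₀ = 335 × 9.80665 = 3285.2 m/s.
m₀/m_f = exp(Δv / v_e) = exp(2760 / 3285.2) = exp(0.8401) = 2.3167.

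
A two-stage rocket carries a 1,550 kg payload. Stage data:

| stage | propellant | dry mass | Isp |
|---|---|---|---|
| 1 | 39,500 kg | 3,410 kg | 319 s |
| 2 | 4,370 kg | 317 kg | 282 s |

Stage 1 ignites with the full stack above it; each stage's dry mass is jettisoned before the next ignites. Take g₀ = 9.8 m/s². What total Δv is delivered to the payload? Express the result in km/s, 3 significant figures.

Ignition mass of stage 1 = 39,500+3,410 + 4,370+317 + 1,550 = 49,147 kg.
Stage 1: m₀ = 49,147 kg, m_f = 49,147 − 39,500 = 9,647 kg; Δv = 319×9.8×ln(5.095) = 3126.2×1.6282 ≈ 5090 m/s.
Stage 2: m₀ = 6,237 kg, m_f = 6,237 − 4,370 = 1,867 kg; Δv = 282×9.8×ln(3.341) = 2763.6×1.2062 ≈ 3333 m/s.
Total Δv = 5090 + 3333 = 8423 m/s.

Δv ≈ 8.42 km/s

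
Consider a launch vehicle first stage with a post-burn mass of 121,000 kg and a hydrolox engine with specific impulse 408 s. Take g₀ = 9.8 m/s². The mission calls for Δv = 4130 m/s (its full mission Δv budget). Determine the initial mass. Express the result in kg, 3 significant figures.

v_e = Isp · g₀ = 408 × 9.8 = 3998.4 m/s.
Rocket equation: m₀/m_f = exp(Δv / v_e) = exp(4130 / 3998.4) = exp(1.0329) = 2.8092.
m₀ = m_f × 2.8092 = 121,000 × 2.8092 = 339,913 kg.

initial mass ≈ 340000 kg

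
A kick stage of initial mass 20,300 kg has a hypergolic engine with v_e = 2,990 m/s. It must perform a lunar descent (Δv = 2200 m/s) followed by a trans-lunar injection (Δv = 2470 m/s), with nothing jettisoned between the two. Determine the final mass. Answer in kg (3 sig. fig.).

final mass ≈ 4260 kg

After the first burn: m = 20300 × exp(−2200/2990.0) = 20300 × 0.47913 = 9,726.34 kg.
After the second burn: m = 9,726.34 × exp(−2470/2990.0) = 9,726.34 × 0.43776 = 4,257.8 kg.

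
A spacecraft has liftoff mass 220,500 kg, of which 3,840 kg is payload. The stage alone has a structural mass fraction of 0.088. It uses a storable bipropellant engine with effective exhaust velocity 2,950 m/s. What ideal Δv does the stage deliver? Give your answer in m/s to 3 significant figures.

Stage wet mass = m₀ − payload = 220,500 − 3,840 = 216,660 kg.
Stage dry mass = ε × stage wet mass = 0.088 × 216,660 = 19,066.1 kg.
Burnout mass m_f = stage dry + payload = 19,066.1 + 3,840 = 22,906.1 kg.
From the ideal rocket equation, Δv = v_e · ln(220,500/22,906.1) = 2950.0 × ln(9.626) = 2950.0 × 2.2645 ≈ 6680 m/s.

Δv ≈ 6680 m/s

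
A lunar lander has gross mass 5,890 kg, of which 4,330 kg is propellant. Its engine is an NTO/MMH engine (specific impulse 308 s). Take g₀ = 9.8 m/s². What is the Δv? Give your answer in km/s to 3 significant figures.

v_e = Isp · g₀ = 308 × 9.8 = 3018.4 m/s.
m_f = m₀ − m_prop = 5,890 − 4,330 = 1,560 kg.
Using Δv = v_e ln(m₀/m_f): Δv = v_e · ln(m₀/m_f) = 3018.4 × ln(3.776) = 3018.4 × 1.3286 ≈ 4010.2 m/s.

Δv ≈ 4.01 km/s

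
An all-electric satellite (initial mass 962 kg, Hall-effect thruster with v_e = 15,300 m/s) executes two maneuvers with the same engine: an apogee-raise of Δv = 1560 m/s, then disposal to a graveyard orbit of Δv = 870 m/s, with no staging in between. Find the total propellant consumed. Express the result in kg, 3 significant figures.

After the first burn: m = 962 × exp(−1560/15300.0) = 962 × 0.90306 = 868.744 kg.
After the second burn: m = 868.744 × exp(−870/15300.0) = 868.744 × 0.94472 = 820.72 kg.
Total propellant = m₀ − m_final = 962 − 820.72 = 141.28 kg.

total propellant consumed ≈ 141 kg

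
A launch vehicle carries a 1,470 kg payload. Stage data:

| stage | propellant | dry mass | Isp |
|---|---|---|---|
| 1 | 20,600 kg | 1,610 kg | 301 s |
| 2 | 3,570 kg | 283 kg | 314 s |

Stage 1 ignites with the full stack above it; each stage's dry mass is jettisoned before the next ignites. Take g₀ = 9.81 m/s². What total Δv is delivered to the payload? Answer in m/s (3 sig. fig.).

Ignition mass of stage 1 = 20,600+1,610 + 3,570+283 + 1,470 = 27,533 kg.
Stage 1: m₀ = 27,533 kg, m_f = 27,533 − 20,600 = 6,933 kg; Δv = 301×9.81×ln(3.971) = 2952.8×1.3791 ≈ 4072 m/s.
Stage 2: m₀ = 5,323 kg, m_f = 5,323 − 3,570 = 1,753 kg; Δv = 314×9.81×ln(3.037) = 3080.3×1.1107 ≈ 3421 m/s.
Total Δv = 4072 + 3421 = 7493 m/s.

Δv ≈ 7490 m/s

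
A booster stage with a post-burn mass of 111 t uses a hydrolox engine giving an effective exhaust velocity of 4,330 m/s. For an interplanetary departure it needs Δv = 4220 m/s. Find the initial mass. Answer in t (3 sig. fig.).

Using Δv = v_e ln(m₀/m_f): m₀/m_f = exp(Δv / v_e) = exp(4220 / 4330.0) = exp(0.9746) = 2.6501.
m₀ = m_f × 2.6501 = 111 × 2.6501 = 294.161 t.

initial mass ≈ 294 t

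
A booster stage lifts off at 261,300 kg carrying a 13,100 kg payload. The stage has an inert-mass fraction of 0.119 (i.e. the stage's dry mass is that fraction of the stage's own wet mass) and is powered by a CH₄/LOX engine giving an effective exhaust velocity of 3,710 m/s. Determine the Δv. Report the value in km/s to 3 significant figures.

Stage wet mass = m₀ − payload = 261,300 − 13,100 = 248,200 kg.
Stage dry mass = ε × stage wet mass = 0.119 × 248,200 = 29,535.8 kg.
Burnout mass m_f = stage dry + payload = 29,535.8 + 13,100 = 42,635.8 kg.
Rocket equation: Δv = v_e · ln(261,300/42,635.8) = 3710.0 × ln(6.129) = 3710.0 × 1.8130 ≈ 6726 m/s.

Δv ≈ 6.73 km/s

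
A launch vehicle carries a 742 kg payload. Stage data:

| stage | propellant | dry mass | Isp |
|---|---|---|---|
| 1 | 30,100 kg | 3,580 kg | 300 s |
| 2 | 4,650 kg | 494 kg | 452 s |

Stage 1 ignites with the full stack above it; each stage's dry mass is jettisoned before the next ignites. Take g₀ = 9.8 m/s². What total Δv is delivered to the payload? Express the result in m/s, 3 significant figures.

Ignition mass of stage 1 = 30,100+3,580 + 4,650+494 + 742 = 39,566 kg.
Stage 1: m₀ = 39,566 kg, m_f = 39,566 − 30,100 = 9,466 kg; Δv = 300×9.8×ln(4.18) = 2940.0×1.4303 ≈ 4205 m/s.
Stage 2: m₀ = 5,886 kg, m_f = 5,886 − 4,650 = 1,236 kg; Δv = 452×9.8×ln(4.762) = 4429.6×1.5607 ≈ 6913 m/s.
Total Δv = 4205 + 6913 = 11118 m/s.

Δv ≈ 11100 m/s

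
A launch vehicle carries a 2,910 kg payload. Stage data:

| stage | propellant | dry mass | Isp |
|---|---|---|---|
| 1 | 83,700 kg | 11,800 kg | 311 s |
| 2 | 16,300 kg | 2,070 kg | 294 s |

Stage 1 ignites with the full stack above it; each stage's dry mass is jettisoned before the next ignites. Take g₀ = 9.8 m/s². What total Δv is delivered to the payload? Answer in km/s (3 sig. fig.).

Δv ≈ 8.03 km/s

Ignition mass of stage 1 = 83,700+11,800 + 16,300+2,070 + 2,910 = 116,780 kg.
Stage 1: m₀ = 116,780 kg, m_f = 116,780 − 83,700 = 33,080 kg; Δv = 311×9.8×ln(3.53) = 3047.8×1.2614 ≈ 3844 m/s.
Stage 2: m₀ = 21,280 kg, m_f = 21,280 − 16,300 = 4,980 kg; Δv = 294×9.8×ln(4.273) = 2881.2×1.4523 ≈ 4184 m/s.
Total Δv = 3844 + 4184 = 8028 m/s.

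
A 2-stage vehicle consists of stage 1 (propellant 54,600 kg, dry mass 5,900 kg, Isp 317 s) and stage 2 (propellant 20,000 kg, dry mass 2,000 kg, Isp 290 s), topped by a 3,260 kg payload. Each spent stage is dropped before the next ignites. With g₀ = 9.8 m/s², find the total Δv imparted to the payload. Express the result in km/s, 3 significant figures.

Δv ≈ 7.60 km/s

Ignition mass of stage 1 = 54,600+5,900 + 20,000+2,000 + 3,260 = 85,760 kg.
Stage 1: m₀ = 85,760 kg, m_f = 85,760 − 54,600 = 31,160 kg; Δv = 317×9.8×ln(2.752) = 3106.6×1.0124 ≈ 3145 m/s.
Stage 2: m₀ = 25,260 kg, m_f = 25,260 − 20,000 = 5,260 kg; Δv = 290×9.8×ln(4.802) = 2842.0×1.5691 ≈ 4459 m/s.
Total Δv = 3145 + 4459 = 7604 m/s.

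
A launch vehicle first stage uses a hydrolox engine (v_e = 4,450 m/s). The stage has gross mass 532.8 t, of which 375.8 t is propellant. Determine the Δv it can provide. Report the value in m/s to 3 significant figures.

Δv ≈ 5440 m/s

m_f = m₀ − m_prop = 532.8 − 375.8 = 157 t.
By the Tsiolkovsky rocket equation, Δv = v_e · ln(m₀/m_f) = 4450.0 × ln(3.394) = 4450.0 × 1.2219 ≈ 5437.5 m/s.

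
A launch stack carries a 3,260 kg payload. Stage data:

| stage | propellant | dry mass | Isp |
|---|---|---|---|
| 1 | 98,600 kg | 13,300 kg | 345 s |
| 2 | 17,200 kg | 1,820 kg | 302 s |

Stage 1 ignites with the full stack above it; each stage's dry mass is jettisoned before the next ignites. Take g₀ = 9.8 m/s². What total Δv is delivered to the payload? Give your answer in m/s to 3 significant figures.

Ignition mass of stage 1 = 98,600+13,300 + 17,200+1,820 + 3,260 = 134,180 kg.
Stage 1: m₀ = 134,180 kg, m_f = 134,180 − 98,600 = 35,580 kg; Δv = 345×9.8×ln(3.771) = 3381.0×1.3274 ≈ 4488 m/s.
Stage 2: m₀ = 22,280 kg, m_f = 22,280 − 17,200 = 5,080 kg; Δv = 302×9.8×ln(4.386) = 2959.6×1.4784 ≈ 4375 m/s.
Total Δv = 4488 + 4375 = 8863 m/s.

Δv ≈ 8860 m/s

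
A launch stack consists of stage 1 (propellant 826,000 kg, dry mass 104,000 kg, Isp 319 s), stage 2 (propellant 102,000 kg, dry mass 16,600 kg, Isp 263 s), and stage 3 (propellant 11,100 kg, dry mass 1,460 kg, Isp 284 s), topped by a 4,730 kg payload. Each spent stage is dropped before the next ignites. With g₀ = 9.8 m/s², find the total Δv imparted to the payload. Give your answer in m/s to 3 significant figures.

Ignition mass of stage 1 = 826,000+104,000 + 102,000+16,600 + 11,100+1,460 + 4,730 = 1,065,890 kg.
Stage 1: m₀ = 1,065,890 kg, m_f = 1,065,890 − 826,000 = 239,890 kg; Δv = 319×9.8×ln(4.443) = 3126.2×1.4914 ≈ 4662 m/s.
Stage 2: m₀ = 135,890 kg, m_f = 135,890 − 102,000 = 33,890 kg; Δv = 263×9.8×ln(4.01) = 2577.4×1.3887 ≈ 3579 m/s.
Stage 3: m₀ = 17,290 kg, m_f = 17,290 − 11,100 = 6,190 kg; Δv = 284×9.8×ln(2.793) = 2783.2×1.0272 ≈ 2859 m/s.
Total Δv = 4662 + 3579 + 2859 = 11100 m/s.

Δv ≈ 11100 m/s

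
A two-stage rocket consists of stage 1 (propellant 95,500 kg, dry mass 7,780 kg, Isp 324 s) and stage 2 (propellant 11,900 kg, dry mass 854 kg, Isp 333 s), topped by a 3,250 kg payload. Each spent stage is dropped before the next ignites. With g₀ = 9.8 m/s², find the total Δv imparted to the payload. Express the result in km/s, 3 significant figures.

Δv ≈ 9.56 km/s

Ignition mass of stage 1 = 95,500+7,780 + 11,900+854 + 3,250 = 119,284 kg.
Stage 1: m₀ = 119,284 kg, m_f = 119,284 − 95,500 = 23,784 kg; Δv = 324×9.8×ln(5.015) = 3175.2×1.6125 ≈ 5120 m/s.
Stage 2: m₀ = 16,004 kg, m_f = 16,004 − 11,900 = 4,104 kg; Δv = 333×9.8×ln(3.9) = 3263.4×1.3609 ≈ 4441 m/s.
Total Δv = 5120 + 4441 = 9561 m/s.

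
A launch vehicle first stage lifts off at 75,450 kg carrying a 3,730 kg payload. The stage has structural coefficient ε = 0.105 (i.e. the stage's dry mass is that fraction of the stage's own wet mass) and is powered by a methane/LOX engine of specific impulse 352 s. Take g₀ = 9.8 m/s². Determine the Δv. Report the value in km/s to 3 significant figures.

Δv ≈ 6.56 km/s

Stage wet mass = m₀ − payload = 75,450 − 3,730 = 71,720 kg.
Stage dry mass = ε × stage wet mass = 0.105 × 71,720 = 7,530.6 kg.
Burnout mass m_f = stage dry + payload = 7,530.6 + 3,730 = 11,260.6 kg.
v_e = Isp · g₀ = 352 × 9.8 = 3449.6 m/s.
Rocket equation: Δv = v_e · ln(75,450/11,260.6) = 3449.6 × ln(6.7) = 3449.6 × 1.9022 ≈ 6562 m/s.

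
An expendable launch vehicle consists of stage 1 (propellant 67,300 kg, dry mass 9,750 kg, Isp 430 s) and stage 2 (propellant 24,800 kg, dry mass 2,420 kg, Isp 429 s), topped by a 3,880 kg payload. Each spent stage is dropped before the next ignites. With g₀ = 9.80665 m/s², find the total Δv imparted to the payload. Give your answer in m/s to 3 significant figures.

Ignition mass of stage 1 = 67,300+9,750 + 24,800+2,420 + 3,880 = 108,150 kg.
Stage 1: m₀ = 108,150 kg, m_f = 108,150 − 67,300 = 40,850 kg; Δv = 430×9.80665×ln(2.647) = 4216.9×0.9736 ≈ 4106 m/s.
Stage 2: m₀ = 31,100 kg, m_f = 31,100 − 24,800 = 6,300 kg; Δv = 429×9.80665×ln(4.937) = 4207.1×1.5967 ≈ 6717 m/s.
Total Δv = 4106 + 6717 = 10823 m/s.

Δv ≈ 10800 m/s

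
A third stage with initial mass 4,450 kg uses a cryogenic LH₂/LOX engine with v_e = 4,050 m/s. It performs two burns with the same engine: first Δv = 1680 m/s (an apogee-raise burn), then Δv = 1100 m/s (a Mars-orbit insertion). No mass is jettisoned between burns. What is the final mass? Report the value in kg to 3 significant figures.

After the first burn: m = 4450 × exp(−1680/4050.0) = 4450 × 0.66046 = 2,939.05 kg.
After the second burn: m = 2,939.05 × exp(−1100/4050.0) = 2,939.05 × 0.76216 = 2,240.03 kg.

final mass ≈ 2240 kg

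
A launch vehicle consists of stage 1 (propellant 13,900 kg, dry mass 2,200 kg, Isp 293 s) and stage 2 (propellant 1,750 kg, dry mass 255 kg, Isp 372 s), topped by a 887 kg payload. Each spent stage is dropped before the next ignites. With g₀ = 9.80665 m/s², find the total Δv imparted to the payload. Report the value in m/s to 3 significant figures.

Δv ≈ 7170 m/s

Ignition mass of stage 1 = 13,900+2,200 + 1,750+255 + 887 = 18,992 kg.
Stage 1: m₀ = 18,992 kg, m_f = 18,992 − 13,900 = 5,092 kg; Δv = 293×9.80665×ln(3.73) = 2873.3×1.3163 ≈ 3782 m/s.
Stage 2: m₀ = 2,892 kg, m_f = 2,892 − 1,750 = 1,142 kg; Δv = 372×9.80665×ln(2.532) = 3648.1×0.9292 ≈ 3390 m/s.
Total Δv = 3782 + 3390 = 7172 m/s.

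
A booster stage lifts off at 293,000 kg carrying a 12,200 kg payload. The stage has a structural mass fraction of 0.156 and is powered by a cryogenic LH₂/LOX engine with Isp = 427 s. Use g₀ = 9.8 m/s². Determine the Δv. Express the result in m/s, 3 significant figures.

Δv ≈ 6920 m/s

Stage wet mass = m₀ − payload = 293,000 − 12,200 = 280,800 kg.
Stage dry mass = ε × stage wet mass = 0.156 × 280,800 = 43,804.8 kg.
Burnout mass m_f = stage dry + payload = 43,804.8 + 12,200 = 56,004.8 kg.
v_e = Isp · g₀ = 427 × 9.8 = 4184.6 m/s.
Using Δv = v_e ln(m₀/m_f): Δv = v_e · ln(293,000/56,004.8) = 4184.6 × ln(5.232) = 4184.6 × 1.6547 ≈ 6924 m/s.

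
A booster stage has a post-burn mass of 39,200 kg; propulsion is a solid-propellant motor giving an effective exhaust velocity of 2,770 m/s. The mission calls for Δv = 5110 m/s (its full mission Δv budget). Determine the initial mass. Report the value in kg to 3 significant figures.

initial mass ≈ 248000 kg

m₀/m_f = exp(Δv / v_e) = exp(5110 / 2770.0) = exp(1.8448) = 6.3266.
m₀ = m_f × 6.3266 = 39,200 × 6.3266 = 248,003 kg.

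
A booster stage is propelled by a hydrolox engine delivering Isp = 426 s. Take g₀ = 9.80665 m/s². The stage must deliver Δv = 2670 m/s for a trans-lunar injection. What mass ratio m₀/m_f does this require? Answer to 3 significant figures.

mass ratio ≈ 1.89

v_e = Isp · g₀ = 426 × 9.80665 = 4177.6 m/s.
From the ideal rocket equation, m₀/m_f = exp(Δv / v_e) = exp(2670 / 4177.6) = exp(0.6391) = 1.8948.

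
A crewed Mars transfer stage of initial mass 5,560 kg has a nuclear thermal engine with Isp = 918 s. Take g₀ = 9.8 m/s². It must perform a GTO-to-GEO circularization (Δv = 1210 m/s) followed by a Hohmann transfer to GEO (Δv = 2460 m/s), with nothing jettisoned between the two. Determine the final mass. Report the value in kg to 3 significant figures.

final mass ≈ 3700 kg

v_e = Isp · g₀ = 918 × 9.8 = 8996.4 m/s.
After the first burn: m = 5560 × exp(−1210/8996.4) = 5560 × 0.87415 = 4,860.27 kg.
After the second burn: m = 4,860.27 × exp(−2460/8996.4) = 4,860.27 × 0.76076 = 3,697.5 kg.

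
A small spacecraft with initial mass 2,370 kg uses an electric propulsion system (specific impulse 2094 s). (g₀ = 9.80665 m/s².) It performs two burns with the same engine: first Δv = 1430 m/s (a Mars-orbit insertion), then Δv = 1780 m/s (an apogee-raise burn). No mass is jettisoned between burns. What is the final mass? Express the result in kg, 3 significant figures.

v_e = Isp · g₀ = 2094 × 9.80665 = 20535.1 m/s.
After the first burn: m = 2370 × exp(−1430/20535.1) = 2370 × 0.93273 = 2,210.57 kg.
After the second burn: m = 2,210.57 × exp(−1780/20535.1) = 2,210.57 × 0.91697 = 2,027.03 kg.

final mass ≈ 2030 kg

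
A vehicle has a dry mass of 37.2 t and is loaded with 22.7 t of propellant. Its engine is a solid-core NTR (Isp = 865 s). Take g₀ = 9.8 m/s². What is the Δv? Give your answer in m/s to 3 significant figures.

v_e = Isp · g₀ = 865 × 9.8 = 8477.0 m/s.
m₀ = m_dry + m_prop = 37.2 + 22.7 = 59.9 t.
Δv = v_e · ln(m₀/m_f) = 8477.0 × ln(1.61) = 8477.0 × 0.4764 ≈ 4038.2 m/s.

Δv ≈ 4040 m/s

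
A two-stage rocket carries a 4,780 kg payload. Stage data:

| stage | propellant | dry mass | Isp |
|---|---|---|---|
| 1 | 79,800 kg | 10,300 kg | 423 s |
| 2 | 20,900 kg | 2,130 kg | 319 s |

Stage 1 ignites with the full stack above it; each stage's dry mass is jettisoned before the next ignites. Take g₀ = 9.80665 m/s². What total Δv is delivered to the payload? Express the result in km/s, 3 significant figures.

Ignition mass of stage 1 = 79,800+10,300 + 20,900+2,130 + 4,780 = 117,910 kg.
Stage 1: m₀ = 117,910 kg, m_f = 117,910 − 79,800 = 38,110 kg; Δv = 423×9.80665×ln(3.094) = 4148.2×1.1294 ≈ 4685 m/s.
Stage 2: m₀ = 27,810 kg, m_f = 27,810 − 20,900 = 6,910 kg; Δv = 319×9.80665×ln(4.025) = 3128.3×1.3924 ≈ 4356 m/s.
Total Δv = 4685 + 4356 = 9041 m/s.

Δv ≈ 9.04 km/s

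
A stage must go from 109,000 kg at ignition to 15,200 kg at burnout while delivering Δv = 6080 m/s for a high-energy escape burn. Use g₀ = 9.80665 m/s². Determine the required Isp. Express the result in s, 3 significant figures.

Isp ≈ 315 s

ln(m₀/m_f) = ln(109000/15200) = ln(7.171) = 1.9701.
v_e = Δv / ln(m₀/m_f) = 6080 / 1.9701 = 3086.2 m/s.
Isp = v_e / g₀ = 3086.2 / 9.80665 = 314.7 s.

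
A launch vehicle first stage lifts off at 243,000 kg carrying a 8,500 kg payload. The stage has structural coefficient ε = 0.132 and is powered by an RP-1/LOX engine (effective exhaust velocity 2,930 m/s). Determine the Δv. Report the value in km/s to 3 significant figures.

Stage wet mass = m₀ − payload = 243,000 − 8,500 = 234,500 kg.
Stage dry mass = ε × stage wet mass = 0.132 × 234,500 = 30,954 kg.
Burnout mass m_f = stage dry + payload = 30,954 + 8,500 = 39,454 kg.
By the Tsiolkovsky rocket equation, Δv = v_e · ln(243,000/39,454) = 2930.0 × ln(6.159) = 2930.0 × 1.8179 ≈ 5327 m/s.

Δv ≈ 5.33 km/s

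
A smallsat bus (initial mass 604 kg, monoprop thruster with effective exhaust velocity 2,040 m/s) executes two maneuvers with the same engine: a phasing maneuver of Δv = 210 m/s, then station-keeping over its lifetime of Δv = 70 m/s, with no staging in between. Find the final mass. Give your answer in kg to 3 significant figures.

final mass ≈ 527 kg

After the first burn: m = 604 × exp(−210/2040.0) = 604 × 0.90218 = 544.917 kg.
After the second burn: m = 544.917 × exp(−70/2040.0) = 544.917 × 0.96627 = 526.537 kg.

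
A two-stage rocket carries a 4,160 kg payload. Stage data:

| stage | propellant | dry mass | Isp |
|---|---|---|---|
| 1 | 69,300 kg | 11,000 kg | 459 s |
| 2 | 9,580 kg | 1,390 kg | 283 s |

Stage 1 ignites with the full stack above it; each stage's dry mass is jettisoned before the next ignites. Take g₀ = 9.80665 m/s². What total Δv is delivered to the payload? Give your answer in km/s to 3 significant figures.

Δv ≈ 8.61 km/s

Ignition mass of stage 1 = 69,300+11,000 + 9,580+1,390 + 4,160 = 95,430 kg.
Stage 1: m₀ = 95,430 kg, m_f = 95,430 − 69,300 = 26,130 kg; Δv = 459×9.80665×ln(3.652) = 4501.3×1.2953 ≈ 5831 m/s.
Stage 2: m₀ = 15,130 kg, m_f = 15,130 − 9,580 = 5,550 kg; Δv = 283×9.80665×ln(2.726) = 2775.3×1.0029 ≈ 2783 m/s.
Total Δv = 5831 + 2783 = 8614 m/s.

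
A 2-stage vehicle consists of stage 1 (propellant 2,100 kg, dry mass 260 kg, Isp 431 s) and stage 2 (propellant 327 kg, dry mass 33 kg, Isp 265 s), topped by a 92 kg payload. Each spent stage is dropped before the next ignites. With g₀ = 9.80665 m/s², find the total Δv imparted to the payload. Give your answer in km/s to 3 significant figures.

Δv ≈ 9.15 km/s

Ignition mass of stage 1 = 2,100+260 + 327+33 + 92 = 2,812 kg.
Stage 1: m₀ = 2,812 kg, m_f = 2,812 − 2,100 = 712 kg; Δv = 431×9.80665×ln(3.949) = 4226.7×1.3736 ≈ 5806 m/s.
Stage 2: m₀ = 452 kg, m_f = 452 − 327 = 125 kg; Δv = 265×9.80665×ln(3.616) = 2598.8×1.2854 ≈ 3340 m/s.
Total Δv = 5806 + 3340 = 9146 m/s.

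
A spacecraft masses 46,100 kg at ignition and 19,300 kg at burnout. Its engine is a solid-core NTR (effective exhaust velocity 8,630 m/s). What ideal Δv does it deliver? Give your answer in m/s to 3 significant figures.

From the ideal rocket equation, Δv = v_e · ln(m₀/m_f) = 8630.0 × ln(2.389) = 8630.0 × 0.8707 ≈ 7514.2 m/s.

Δv ≈ 7510 m/s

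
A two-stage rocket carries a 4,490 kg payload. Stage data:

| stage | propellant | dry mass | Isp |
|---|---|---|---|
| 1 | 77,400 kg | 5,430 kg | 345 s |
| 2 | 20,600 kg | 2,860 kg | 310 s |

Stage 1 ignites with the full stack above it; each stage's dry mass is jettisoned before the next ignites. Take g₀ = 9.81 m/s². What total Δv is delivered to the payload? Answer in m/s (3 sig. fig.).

Δv ≈ 8120 m/s

Ignition mass of stage 1 = 77,400+5,430 + 20,600+2,860 + 4,490 = 110,780 kg.
Stage 1: m₀ = 110,780 kg, m_f = 110,780 − 77,400 = 33,380 kg; Δv = 345×9.81×ln(3.319) = 3384.5×1.1996 ≈ 4060 m/s.
Stage 2: m₀ = 27,950 kg, m_f = 27,950 − 20,600 = 7,350 kg; Δv = 310×9.81×ln(3.803) = 3041.1×1.3357 ≈ 4062 m/s.
Total Δv = 4060 + 4062 = 8122 m/s.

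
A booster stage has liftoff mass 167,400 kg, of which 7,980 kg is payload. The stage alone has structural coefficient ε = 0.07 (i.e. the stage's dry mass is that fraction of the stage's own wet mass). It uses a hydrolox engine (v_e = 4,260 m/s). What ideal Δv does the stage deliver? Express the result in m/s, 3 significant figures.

Δv ≈ 9240 m/s

Stage wet mass = m₀ − payload = 167,400 − 7,980 = 159,420 kg.
Stage dry mass = ε × stage wet mass = 0.07 × 159,420 = 11,159.4 kg.
Burnout mass m_f = stage dry + payload = 11,159.4 + 7,980 = 19,139.4 kg.
Using Δv = v_e ln(m₀/m_f): Δv = v_e · ln(167,400/19,139.4) = 4260.0 × ln(8.746) = 4260.0 × 2.1686 ≈ 9238 m/s.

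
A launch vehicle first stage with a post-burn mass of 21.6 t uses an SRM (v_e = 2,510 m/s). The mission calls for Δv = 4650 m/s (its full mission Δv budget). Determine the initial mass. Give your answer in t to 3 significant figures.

m₀/m_f = exp(Δv / v_e) = exp(4650 / 2510.0) = exp(1.8526) = 6.3763.
m₀ = m_f × 6.3763 = 21.6 × 6.3763 = 137.728 t.

initial mass ≈ 138 t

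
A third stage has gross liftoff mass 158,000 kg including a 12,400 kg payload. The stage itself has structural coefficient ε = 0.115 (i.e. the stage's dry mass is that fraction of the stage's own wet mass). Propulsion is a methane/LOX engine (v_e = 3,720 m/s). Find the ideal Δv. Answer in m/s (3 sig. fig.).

Stage wet mass = m₀ − payload = 158,000 − 12,400 = 145,600 kg.
Stage dry mass = ε × stage wet mass = 0.115 × 145,600 = 16,744 kg.
Burnout mass m_f = stage dry + payload = 16,744 + 12,400 = 29,144 kg.
By the Tsiolkovsky rocket equation, Δv = v_e · ln(158,000/29,144) = 3720.0 × ln(5.421) = 3720.0 × 1.6903 ≈ 6288 m/s.

Δv ≈ 6290 m/s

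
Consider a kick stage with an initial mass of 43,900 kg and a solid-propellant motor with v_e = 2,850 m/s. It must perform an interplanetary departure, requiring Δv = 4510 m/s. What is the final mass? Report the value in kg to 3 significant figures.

Using Δv = v_e ln(m₀/m_f): m₀/m_f = exp(Δv / v_e) = exp(4510 / 2850.0) = exp(1.5825) = 4.8669.
m_f = m₀ / 4.8669 = 43,900 / 4.8669 = 9,020.12 kg.

final mass ≈ 9020 kg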